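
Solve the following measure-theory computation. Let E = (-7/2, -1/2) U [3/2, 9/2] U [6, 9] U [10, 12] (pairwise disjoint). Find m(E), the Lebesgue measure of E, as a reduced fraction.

For pairwise disjoint intervals, m(union_i I_i) = sum_i m(I_i),
and m is invariant under swapping open/closed endpoints (single points have measure 0).
So m(E) = sum_i (b_i - a_i).
  I_1 has length -1/2 - (-7/2) = 3.
  I_2 has length 9/2 - 3/2 = 3.
  I_3 has length 9 - 6 = 3.
  I_4 has length 12 - 10 = 2.
Summing:
  m(E) = 3 + 3 + 3 + 2 = 11.

11


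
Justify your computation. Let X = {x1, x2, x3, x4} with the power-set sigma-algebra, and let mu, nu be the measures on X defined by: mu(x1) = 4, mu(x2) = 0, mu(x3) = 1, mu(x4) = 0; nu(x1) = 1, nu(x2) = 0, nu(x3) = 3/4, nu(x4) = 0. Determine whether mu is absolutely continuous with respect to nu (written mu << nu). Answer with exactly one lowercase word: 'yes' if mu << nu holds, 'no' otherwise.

mu << nu means: every nu-null measurable set is also mu-null; equivalently, for every atom x, if nu({x}) = 0 then mu({x}) = 0.
Checking each atom:
  x1: nu = 1 > 0 -> no constraint.
  x2: nu = 0, mu = 0 -> consistent with mu << nu.
  x3: nu = 3/4 > 0 -> no constraint.
  x4: nu = 0, mu = 0 -> consistent with mu << nu.
No atom violates the condition. Therefore mu << nu.

yes


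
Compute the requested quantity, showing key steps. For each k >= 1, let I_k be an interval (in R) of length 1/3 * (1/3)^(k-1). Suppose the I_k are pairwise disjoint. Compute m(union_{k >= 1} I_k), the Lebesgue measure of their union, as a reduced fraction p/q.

By countable additivity of the Lebesgue measure on pairwise disjoint measurable sets,
  m(union_{k >= 1} I_k) = sum_{k >= 1} m(I_k) = sum_{k >= 1} a * r^(k-1),
  with a = 1/3 and r = 1/3.
Since 0 < r = 1/3 < 1, the geometric series converges:
  sum_{k >= 1} a * r^(k-1) = a / (1 - r).
  = 1/3 / (1 - 1/3)
  = 1/3 / (2/3)
  = 1/2.

1/2


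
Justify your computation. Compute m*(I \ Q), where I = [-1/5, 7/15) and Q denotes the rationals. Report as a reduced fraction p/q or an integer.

The interval I = [-1/5, 7/15) has m(I) = 7/15 - (-1/5) = 2/3 (endpoints are measure-zero, so open/closed/half-open agree). Write I = (I cap Q) u (I \ Q). The rationals in I are countable, so m*(I cap Q) = 0 (cover each rational by intervals whose total length is arbitrarily small). By countable subadditivity m*(I) <= m*(I cap Q) + m*(I \ Q), hence m*(I \ Q) >= m(I) = 2/3. The reverse inequality m*(I \ Q) <= m*(I) = 2/3 is trivial since (I \ Q) is a subset of I. Therefore m*(I \ Q) = 2/3.

2/3


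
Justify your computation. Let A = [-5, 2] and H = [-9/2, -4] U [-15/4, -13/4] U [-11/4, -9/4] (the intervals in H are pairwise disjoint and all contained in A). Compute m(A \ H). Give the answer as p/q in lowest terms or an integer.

The ambient interval has length m(A) = 2 - (-5) = 7.
Since the holes are disjoint and sit inside A, by finite additivity
  m(H) = sum_i (b_i - a_i), and m(A \ H) = m(A) - m(H).
Computing the hole measures:
  m(H_1) = -4 - (-9/2) = 1/2.
  m(H_2) = -13/4 - (-15/4) = 1/2.
  m(H_3) = -9/4 - (-11/4) = 1/2.
Summed: m(H) = 1/2 + 1/2 + 1/2 = 3/2.
So m(A \ H) = 7 - 3/2 = 11/2.

11/2


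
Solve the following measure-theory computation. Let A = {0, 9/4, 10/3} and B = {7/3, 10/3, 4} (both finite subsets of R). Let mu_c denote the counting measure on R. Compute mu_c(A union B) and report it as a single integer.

Counting measure on a finite set equals cardinality. By inclusion-exclusion, |A union B| = |A| + |B| - |A cap B|.
|A| = 3, |B| = 3, |A cap B| = 1.
So mu_c(A union B) = 3 + 3 - 1 = 5.

5


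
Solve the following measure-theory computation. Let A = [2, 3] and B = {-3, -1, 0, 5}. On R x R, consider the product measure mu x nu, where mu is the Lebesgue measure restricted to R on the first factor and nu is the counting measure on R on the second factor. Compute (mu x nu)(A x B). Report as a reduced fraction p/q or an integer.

For a measurable rectangle A x B, the product measure satisfies
  (mu x nu)(A x B) = mu(A) * nu(B).
  mu(A) = 1.
  nu(B) = 4.
  (mu x nu)(A x B) = 1 * 4 = 4.

4


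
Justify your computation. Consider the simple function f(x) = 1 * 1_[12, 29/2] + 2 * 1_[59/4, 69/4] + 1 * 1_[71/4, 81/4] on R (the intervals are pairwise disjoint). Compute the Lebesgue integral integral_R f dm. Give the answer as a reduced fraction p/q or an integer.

For a simple function f = sum_i c_i * 1_{A_i} with disjoint A_i,
  integral f dm = sum_i c_i * m(A_i).
Lengths of the A_i:
  m(A_1) = 29/2 - 12 = 5/2.
  m(A_2) = 69/4 - 59/4 = 5/2.
  m(A_3) = 81/4 - 71/4 = 5/2.
Contributions c_i * m(A_i):
  (1) * (5/2) = 5/2.
  (2) * (5/2) = 5.
  (1) * (5/2) = 5/2.
Total: 5/2 + 5 + 5/2 = 10.

10


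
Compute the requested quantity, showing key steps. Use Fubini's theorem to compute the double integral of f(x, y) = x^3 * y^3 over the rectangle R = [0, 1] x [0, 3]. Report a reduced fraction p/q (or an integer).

f(x, y) is a tensor product of a function of x and a function of y, and both factors are bounded continuous (hence Lebesgue integrable) on the rectangle, so Fubini's theorem applies:
  integral_R f d(m x m) = (integral_a1^b1 x^3 dx) * (integral_a2^b2 y^3 dy).
Inner integral in x: integral_{0}^{1} x^3 dx = (1^4 - 0^4)/4
  = 1/4.
Inner integral in y: integral_{0}^{3} y^3 dy = (3^4 - 0^4)/4
  = 81/4.
Product: (1/4) * (81/4) = 81/16.

81/16


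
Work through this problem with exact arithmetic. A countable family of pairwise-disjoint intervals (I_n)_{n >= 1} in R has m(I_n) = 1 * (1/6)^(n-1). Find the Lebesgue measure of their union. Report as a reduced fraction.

By countable additivity of the Lebesgue measure on pairwise disjoint measurable sets,
  m(union_{n >= 1} I_n) = sum_{n >= 1} m(I_n) = sum_{n >= 1} a * r^(n-1),
  with a = 1 and r = 1/6.
Since 0 < r = 1/6 < 1, the geometric series converges:
  sum_{n >= 1} a * r^(n-1) = a / (1 - r).
  = 1 / (1 - 1/6)
  = 1 / (5/6)
  = 6/5.

6/5


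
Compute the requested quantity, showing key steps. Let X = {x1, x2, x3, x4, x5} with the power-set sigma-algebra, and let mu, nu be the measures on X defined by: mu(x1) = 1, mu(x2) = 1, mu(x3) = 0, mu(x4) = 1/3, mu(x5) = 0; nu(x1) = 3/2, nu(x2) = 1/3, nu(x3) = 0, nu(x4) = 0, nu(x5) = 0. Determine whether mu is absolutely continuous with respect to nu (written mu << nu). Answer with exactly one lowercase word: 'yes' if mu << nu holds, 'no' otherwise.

mu << nu means: every nu-null measurable set is also mu-null; equivalently, for every atom x, if nu({x}) = 0 then mu({x}) = 0.
Checking each atom:
  x1: nu = 3/2 > 0 -> no constraint.
  x2: nu = 1/3 > 0 -> no constraint.
  x3: nu = 0, mu = 0 -> consistent with mu << nu.
  x4: nu = 0, mu = 1/3 > 0 -> violates mu << nu.
  x5: nu = 0, mu = 0 -> consistent with mu << nu.
The atom(s) x4 violate the condition (nu = 0 but mu > 0). Therefore mu is NOT absolutely continuous w.r.t. nu.

no


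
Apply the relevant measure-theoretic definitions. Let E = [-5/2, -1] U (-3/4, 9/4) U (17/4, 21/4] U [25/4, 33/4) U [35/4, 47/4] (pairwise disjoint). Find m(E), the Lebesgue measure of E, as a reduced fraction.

For pairwise disjoint intervals, m(union_i I_i) = sum_i m(I_i),
and m is invariant under swapping open/closed endpoints (single points have measure 0).
So m(E) = sum_i (b_i - a_i).
  I_1 has length -1 - (-5/2) = 3/2.
  I_2 has length 9/4 - (-3/4) = 3.
  I_3 has length 21/4 - 17/4 = 1.
  I_4 has length 33/4 - 25/4 = 2.
  I_5 has length 47/4 - 35/4 = 3.
Summing:
  m(E) = 3/2 + 3 + 1 + 2 + 3 = 21/2.

21/2


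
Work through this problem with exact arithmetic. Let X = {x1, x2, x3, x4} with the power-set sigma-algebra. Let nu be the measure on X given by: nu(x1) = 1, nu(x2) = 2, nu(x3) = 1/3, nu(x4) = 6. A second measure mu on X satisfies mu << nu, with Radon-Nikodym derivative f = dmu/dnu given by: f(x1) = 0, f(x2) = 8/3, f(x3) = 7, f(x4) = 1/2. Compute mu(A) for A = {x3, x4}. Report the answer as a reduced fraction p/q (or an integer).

By the defining property of the Radon-Nikodym derivative, for every measurable set A,
  mu(A) = integral_A f dnu.
Since nu is a discrete measure concentrated on the atoms of X, the integral over A reduces to the sum
  mu(A) = sum_{x in A} f(x) * nu({x}).
Computing each term:
  x3: f(x3) * nu(x3) = 7 * 1/3 = 7/3.
  x4: f(x4) * nu(x4) = 1/2 * 6 = 3.
Summing: mu(A) = 7/3 + 3 = 16/3.

16/3


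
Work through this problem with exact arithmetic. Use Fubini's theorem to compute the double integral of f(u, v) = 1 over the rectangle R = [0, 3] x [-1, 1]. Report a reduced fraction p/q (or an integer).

f(u, v) is a tensor product of a function of u and a function of v, and both factors are bounded continuous (hence Lebesgue integrable) on the rectangle, so Fubini's theorem applies:
  integral_R f d(m x m) = (integral_a1^b1 1 du) * (integral_a2^b2 1 dv).
Inner integral in u: integral_{0}^{3} 1 du = (3^1 - 0^1)/1
  = 3.
Inner integral in v: integral_{-1}^{1} 1 dv = (1^1 - (-1)^1)/1
  = 2.
Product: (3) * (2) = 6.

6


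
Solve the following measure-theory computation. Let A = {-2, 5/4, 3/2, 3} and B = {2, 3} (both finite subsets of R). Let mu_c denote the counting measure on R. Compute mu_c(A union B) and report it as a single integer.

Counting measure on a finite set equals cardinality. By inclusion-exclusion, |A union B| = |A| + |B| - |A cap B|.
|A| = 4, |B| = 2, |A cap B| = 1.
So mu_c(A union B) = 4 + 2 - 1 = 5.

5


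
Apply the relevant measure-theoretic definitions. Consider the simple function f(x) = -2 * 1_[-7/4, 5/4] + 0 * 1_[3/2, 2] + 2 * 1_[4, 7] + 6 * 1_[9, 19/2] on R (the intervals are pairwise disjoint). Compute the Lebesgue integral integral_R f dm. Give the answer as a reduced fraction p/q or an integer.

For a simple function f = sum_i c_i * 1_{A_i} with disjoint A_i,
  integral f dm = sum_i c_i * m(A_i).
Lengths of the A_i:
  m(A_1) = 5/4 - (-7/4) = 3.
  m(A_2) = 2 - 3/2 = 1/2.
  m(A_3) = 7 - 4 = 3.
  m(A_4) = 19/2 - 9 = 1/2.
Contributions c_i * m(A_i):
  (-2) * (3) = -6.
  (0) * (1/2) = 0.
  (2) * (3) = 6.
  (6) * (1/2) = 3.
Total: -6 + 0 + 6 + 3 = 3.

3


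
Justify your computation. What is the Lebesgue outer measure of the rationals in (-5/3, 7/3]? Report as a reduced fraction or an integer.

Q cap (-5/3, 7/3] is countable; list its elements as q_1, q_2, ... . Fix eps > 0 and cover the k-th point by an interval of length eps * 2^(-k). The cover has total length eps * sum_{k>=1} 2^(-k) = eps, so by definition of outer measure m*(Q cap (-5/3, 7/3]) <= eps. Since eps was arbitrary and m* >= 0, the outer measure is 0.

0


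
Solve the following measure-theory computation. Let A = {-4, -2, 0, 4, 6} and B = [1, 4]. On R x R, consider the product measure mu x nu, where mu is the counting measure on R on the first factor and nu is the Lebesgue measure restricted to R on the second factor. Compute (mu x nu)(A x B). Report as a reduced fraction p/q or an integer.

For a measurable rectangle A x B, the product measure satisfies
  (mu x nu)(A x B) = mu(A) * nu(B).
  mu(A) = 5.
  nu(B) = 3.
  (mu x nu)(A x B) = 5 * 3 = 15.

15


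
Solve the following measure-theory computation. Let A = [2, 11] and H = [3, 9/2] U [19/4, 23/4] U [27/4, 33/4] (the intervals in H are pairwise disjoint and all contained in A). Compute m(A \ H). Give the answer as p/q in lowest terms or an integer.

The ambient interval has length m(A) = 11 - 2 = 9.
Since the holes are disjoint and sit inside A, by finite additivity
  m(H) = sum_i (b_i - a_i), and m(A \ H) = m(A) - m(H).
Computing the hole measures:
  m(H_1) = 9/2 - 3 = 3/2.
  m(H_2) = 23/4 - 19/4 = 1.
  m(H_3) = 33/4 - 27/4 = 3/2.
Summed: m(H) = 3/2 + 1 + 3/2 = 4.
So m(A \ H) = 9 - 4 = 5.

5


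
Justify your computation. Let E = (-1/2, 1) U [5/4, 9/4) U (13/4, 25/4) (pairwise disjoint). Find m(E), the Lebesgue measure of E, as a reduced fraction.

For pairwise disjoint intervals, m(union_i I_i) = sum_i m(I_i),
and m is invariant under swapping open/closed endpoints (single points have measure 0).
So m(E) = sum_i (b_i - a_i).
  I_1 has length 1 - (-1/2) = 3/2.
  I_2 has length 9/4 - 5/4 = 1.
  I_3 has length 25/4 - 13/4 = 3.
Summing:
  m(E) = 3/2 + 1 + 3 = 11/2.

11/2


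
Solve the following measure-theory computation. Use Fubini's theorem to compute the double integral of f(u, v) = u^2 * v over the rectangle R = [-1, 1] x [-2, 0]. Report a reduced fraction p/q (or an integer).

f(u, v) is a tensor product of a function of u and a function of v, and both factors are bounded continuous (hence Lebesgue integrable) on the rectangle, so Fubini's theorem applies:
  integral_R f d(m x m) = (integral_a1^b1 u^2 du) * (integral_a2^b2 v dv).
Inner integral in u: integral_{-1}^{1} u^2 du = (1^3 - (-1)^3)/3
  = 2/3.
Inner integral in v: integral_{-2}^{0} v dv = (0^2 - (-2)^2)/2
  = -2.
Product: (2/3) * (-2) = -4/3.

-4/3


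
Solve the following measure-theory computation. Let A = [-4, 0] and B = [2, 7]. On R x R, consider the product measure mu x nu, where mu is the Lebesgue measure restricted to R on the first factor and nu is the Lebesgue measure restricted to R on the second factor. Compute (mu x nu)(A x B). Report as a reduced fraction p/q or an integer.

For a measurable rectangle A x B, the product measure satisfies
  (mu x nu)(A x B) = mu(A) * nu(B).
  mu(A) = 4.
  nu(B) = 5.
  (mu x nu)(A x B) = 4 * 5 = 20.

20


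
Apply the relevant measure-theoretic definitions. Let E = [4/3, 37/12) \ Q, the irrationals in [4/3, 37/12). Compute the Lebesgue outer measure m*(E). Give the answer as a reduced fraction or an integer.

The interval I = [4/3, 37/12) has m(I) = 37/12 - 4/3 = 7/4 (endpoints are measure-zero, so open/closed/half-open agree). Write I = (I cap Q) u (I \ Q). The rationals in I are countable, so m*(I cap Q) = 0 (cover each rational by intervals whose total length is arbitrarily small). By countable subadditivity m*(I) <= m*(I cap Q) + m*(I \ Q), hence m*(I \ Q) >= m(I) = 7/4. The reverse inequality m*(I \ Q) <= m*(I) = 7/4 is trivial since (I \ Q) is a subset of I. Therefore m*(I \ Q) = 7/4.

7/4


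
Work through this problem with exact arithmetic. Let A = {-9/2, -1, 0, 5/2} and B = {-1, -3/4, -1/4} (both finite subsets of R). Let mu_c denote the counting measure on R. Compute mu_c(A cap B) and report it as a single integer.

Counting measure on a finite set equals cardinality. mu_c(A cap B) = |A cap B| (elements appearing in both).
Enumerating the elements of A that also lie in B gives 1 element(s).
So mu_c(A cap B) = 1.

1


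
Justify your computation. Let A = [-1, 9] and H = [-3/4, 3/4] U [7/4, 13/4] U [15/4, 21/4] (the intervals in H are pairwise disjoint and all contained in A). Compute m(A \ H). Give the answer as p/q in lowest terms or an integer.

The ambient interval has length m(A) = 9 - (-1) = 10.
Since the holes are disjoint and sit inside A, by finite additivity
  m(H) = sum_i (b_i - a_i), and m(A \ H) = m(A) - m(H).
Computing the hole measures:
  m(H_1) = 3/4 - (-3/4) = 3/2.
  m(H_2) = 13/4 - 7/4 = 3/2.
  m(H_3) = 21/4 - 15/4 = 3/2.
Summed: m(H) = 3/2 + 3/2 + 3/2 = 9/2.
So m(A \ H) = 10 - 9/2 = 11/2.

11/2


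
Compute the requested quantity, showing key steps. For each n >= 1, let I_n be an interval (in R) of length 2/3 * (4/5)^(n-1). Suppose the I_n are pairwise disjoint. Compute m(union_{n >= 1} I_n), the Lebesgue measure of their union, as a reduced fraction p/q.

By countable additivity of the Lebesgue measure on pairwise disjoint measurable sets,
  m(union_{n >= 1} I_n) = sum_{n >= 1} m(I_n) = sum_{n >= 1} a * r^(n-1),
  with a = 2/3 and r = 4/5.
Since 0 < r = 4/5 < 1, the geometric series converges:
  sum_{n >= 1} a * r^(n-1) = a / (1 - r).
  = 2/3 / (1 - 4/5)
  = 2/3 / (1/5)
  = 10/3.

10/3


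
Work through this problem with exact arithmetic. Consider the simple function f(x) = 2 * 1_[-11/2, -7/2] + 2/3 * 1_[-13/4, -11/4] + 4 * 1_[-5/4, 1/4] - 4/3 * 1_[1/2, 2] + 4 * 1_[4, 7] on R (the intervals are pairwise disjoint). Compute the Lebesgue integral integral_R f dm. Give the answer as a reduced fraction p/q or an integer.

For a simple function f = sum_i c_i * 1_{A_i} with disjoint A_i,
  integral f dm = sum_i c_i * m(A_i).
Lengths of the A_i:
  m(A_1) = -7/2 - (-11/2) = 2.
  m(A_2) = -11/4 - (-13/4) = 1/2.
  m(A_3) = 1/4 - (-5/4) = 3/2.
  m(A_4) = 2 - 1/2 = 3/2.
  m(A_5) = 7 - 4 = 3.
Contributions c_i * m(A_i):
  (2) * (2) = 4.
  (2/3) * (1/2) = 1/3.
  (4) * (3/2) = 6.
  (-4/3) * (3/2) = -2.
  (4) * (3) = 12.
Total: 4 + 1/3 + 6 - 2 + 12 = 61/3.

61/3


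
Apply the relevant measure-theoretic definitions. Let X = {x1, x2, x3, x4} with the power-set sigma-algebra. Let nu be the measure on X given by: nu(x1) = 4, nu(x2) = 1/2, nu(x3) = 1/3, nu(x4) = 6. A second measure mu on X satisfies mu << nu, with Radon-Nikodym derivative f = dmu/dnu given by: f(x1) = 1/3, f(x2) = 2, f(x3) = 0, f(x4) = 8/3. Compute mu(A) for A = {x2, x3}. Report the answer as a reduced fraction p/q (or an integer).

By the defining property of the Radon-Nikodym derivative, for every measurable set A,
  mu(A) = integral_A f dnu.
Since nu is a discrete measure concentrated on the atoms of X, the integral over A reduces to the sum
  mu(A) = sum_{x in A} f(x) * nu({x}).
Computing each term:
  x2: f(x2) * nu(x2) = 2 * 1/2 = 1.
  x3: f(x3) * nu(x3) = 0 * 1/3 = 0.
Summing: mu(A) = 1 + 0 = 1.

1


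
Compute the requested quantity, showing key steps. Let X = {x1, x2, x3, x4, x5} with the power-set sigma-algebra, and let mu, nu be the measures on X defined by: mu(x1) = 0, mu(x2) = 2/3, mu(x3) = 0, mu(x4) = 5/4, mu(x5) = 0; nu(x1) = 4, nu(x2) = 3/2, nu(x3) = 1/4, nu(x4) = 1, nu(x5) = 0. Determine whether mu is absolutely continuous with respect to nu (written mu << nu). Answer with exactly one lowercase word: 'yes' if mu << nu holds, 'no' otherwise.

mu << nu means: every nu-null measurable set is also mu-null; equivalently, for every atom x, if nu({x}) = 0 then mu({x}) = 0.
Checking each atom:
  x1: nu = 4 > 0 -> no constraint.
  x2: nu = 3/2 > 0 -> no constraint.
  x3: nu = 1/4 > 0 -> no constraint.
  x4: nu = 1 > 0 -> no constraint.
  x5: nu = 0, mu = 0 -> consistent with mu << nu.
No atom violates the condition. Therefore mu << nu.

yes


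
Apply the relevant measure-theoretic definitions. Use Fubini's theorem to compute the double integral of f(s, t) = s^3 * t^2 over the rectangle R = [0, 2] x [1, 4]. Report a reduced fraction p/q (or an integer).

f(s, t) is a tensor product of a function of s and a function of t, and both factors are bounded continuous (hence Lebesgue integrable) on the rectangle, so Fubini's theorem applies:
  integral_R f d(m x m) = (integral_a1^b1 s^3 ds) * (integral_a2^b2 t^2 dt).
Inner integral in s: integral_{0}^{2} s^3 ds = (2^4 - 0^4)/4
  = 4.
Inner integral in t: integral_{1}^{4} t^2 dt = (4^3 - 1^3)/3
  = 21.
Product: (4) * (21) = 84.

84


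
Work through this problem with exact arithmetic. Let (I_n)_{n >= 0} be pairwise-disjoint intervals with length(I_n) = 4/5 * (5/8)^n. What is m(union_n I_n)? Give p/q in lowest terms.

By countable additivity of the Lebesgue measure on pairwise disjoint measurable sets,
  m(union_{n >= 0} I_n) = sum_{n >= 0} m(I_n) = sum_{n >= 0} a * r^n,
  with a = 4/5 and r = 5/8.
Since 0 < r = 5/8 < 1, the geometric series converges:
  sum_{n >= 0} a * r^n = a / (1 - r).
  = 4/5 / (1 - 5/8)
  = 4/5 / (3/8)
  = 32/15.

32/15


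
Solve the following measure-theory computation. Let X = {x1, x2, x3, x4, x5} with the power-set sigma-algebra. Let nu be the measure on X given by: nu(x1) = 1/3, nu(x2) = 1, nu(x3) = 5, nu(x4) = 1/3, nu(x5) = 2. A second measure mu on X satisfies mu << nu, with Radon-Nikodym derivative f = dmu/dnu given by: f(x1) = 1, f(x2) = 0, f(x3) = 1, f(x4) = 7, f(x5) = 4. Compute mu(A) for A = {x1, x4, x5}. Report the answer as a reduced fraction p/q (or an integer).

By the defining property of the Radon-Nikodym derivative, for every measurable set A,
  mu(A) = integral_A f dnu.
Since nu is a discrete measure concentrated on the atoms of X, the integral over A reduces to the sum
  mu(A) = sum_{x in A} f(x) * nu({x}).
Computing each term:
  x1: f(x1) * nu(x1) = 1 * 1/3 = 1/3.
  x4: f(x4) * nu(x4) = 7 * 1/3 = 7/3.
  x5: f(x5) * nu(x5) = 4 * 2 = 8.
Summing: mu(A) = 1/3 + 7/3 + 8 = 32/3.

32/3


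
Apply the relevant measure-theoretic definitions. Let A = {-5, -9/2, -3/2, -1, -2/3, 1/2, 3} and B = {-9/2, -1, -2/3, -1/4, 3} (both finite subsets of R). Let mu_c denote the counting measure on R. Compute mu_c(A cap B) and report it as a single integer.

Counting measure on a finite set equals cardinality. mu_c(A cap B) = |A cap B| (elements appearing in both).
Enumerating the elements of A that also lie in B gives 4 element(s).
So mu_c(A cap B) = 4.

4


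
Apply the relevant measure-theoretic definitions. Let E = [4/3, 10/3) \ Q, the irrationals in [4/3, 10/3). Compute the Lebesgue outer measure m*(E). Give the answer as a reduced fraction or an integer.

The interval I = [4/3, 10/3) has m(I) = 10/3 - 4/3 = 2 (endpoints are measure-zero, so open/closed/half-open agree). Write I = (I cap Q) u (I \ Q). The rationals in I are countable, so m*(I cap Q) = 0 (cover each rational by intervals whose total length is arbitrarily small). By countable subadditivity m*(I) <= m*(I cap Q) + m*(I \ Q), hence m*(I \ Q) >= m(I) = 2. The reverse inequality m*(I \ Q) <= m*(I) = 2 is trivial since (I \ Q) is a subset of I. Therefore m*(I \ Q) = 2.

2


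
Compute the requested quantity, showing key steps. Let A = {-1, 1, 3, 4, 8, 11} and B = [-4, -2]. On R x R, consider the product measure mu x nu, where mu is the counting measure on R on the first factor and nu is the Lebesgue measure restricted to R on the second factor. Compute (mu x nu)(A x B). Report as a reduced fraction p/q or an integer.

For a measurable rectangle A x B, the product measure satisfies
  (mu x nu)(A x B) = mu(A) * nu(B).
  mu(A) = 6.
  nu(B) = 2.
  (mu x nu)(A x B) = 6 * 2 = 12.

12


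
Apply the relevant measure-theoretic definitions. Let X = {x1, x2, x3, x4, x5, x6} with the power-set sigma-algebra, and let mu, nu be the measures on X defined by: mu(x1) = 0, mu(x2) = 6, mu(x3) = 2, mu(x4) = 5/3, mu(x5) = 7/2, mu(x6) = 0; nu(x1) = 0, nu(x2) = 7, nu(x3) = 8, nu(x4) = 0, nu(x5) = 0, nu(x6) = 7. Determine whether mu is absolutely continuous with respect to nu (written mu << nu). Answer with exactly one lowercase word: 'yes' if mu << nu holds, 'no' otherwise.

mu << nu means: every nu-null measurable set is also mu-null; equivalently, for every atom x, if nu({x}) = 0 then mu({x}) = 0.
Checking each atom:
  x1: nu = 0, mu = 0 -> consistent with mu << nu.
  x2: nu = 7 > 0 -> no constraint.
  x3: nu = 8 > 0 -> no constraint.
  x4: nu = 0, mu = 5/3 > 0 -> violates mu << nu.
  x5: nu = 0, mu = 7/2 > 0 -> violates mu << nu.
  x6: nu = 7 > 0 -> no constraint.
The atom(s) x4, x5 violate the condition (nu = 0 but mu > 0). Therefore mu is NOT absolutely continuous w.r.t. nu.

no


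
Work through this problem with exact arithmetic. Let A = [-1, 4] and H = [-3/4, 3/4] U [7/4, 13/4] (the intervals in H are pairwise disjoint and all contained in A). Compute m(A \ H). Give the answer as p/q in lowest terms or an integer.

The ambient interval has length m(A) = 4 - (-1) = 5.
Since the holes are disjoint and sit inside A, by finite additivity
  m(H) = sum_i (b_i - a_i), and m(A \ H) = m(A) - m(H).
Computing the hole measures:
  m(H_1) = 3/4 - (-3/4) = 3/2.
  m(H_2) = 13/4 - 7/4 = 3/2.
Summed: m(H) = 3/2 + 3/2 = 3.
So m(A \ H) = 5 - 3 = 2.

2


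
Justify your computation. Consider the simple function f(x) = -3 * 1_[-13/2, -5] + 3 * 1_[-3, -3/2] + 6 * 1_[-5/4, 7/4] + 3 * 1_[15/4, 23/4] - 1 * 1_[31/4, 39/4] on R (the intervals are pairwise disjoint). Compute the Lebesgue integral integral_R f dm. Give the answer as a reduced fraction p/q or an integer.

For a simple function f = sum_i c_i * 1_{A_i} with disjoint A_i,
  integral f dm = sum_i c_i * m(A_i).
Lengths of the A_i:
  m(A_1) = -5 - (-13/2) = 3/2.
  m(A_2) = -3/2 - (-3) = 3/2.
  m(A_3) = 7/4 - (-5/4) = 3.
  m(A_4) = 23/4 - 15/4 = 2.
  m(A_5) = 39/4 - 31/4 = 2.
Contributions c_i * m(A_i):
  (-3) * (3/2) = -9/2.
  (3) * (3/2) = 9/2.
  (6) * (3) = 18.
  (3) * (2) = 6.
  (-1) * (2) = -2.
Total: -9/2 + 9/2 + 18 + 6 - 2 = 22.

22


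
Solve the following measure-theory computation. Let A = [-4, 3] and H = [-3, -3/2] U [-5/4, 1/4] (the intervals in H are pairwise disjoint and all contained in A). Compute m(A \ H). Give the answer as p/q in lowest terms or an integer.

The ambient interval has length m(A) = 3 - (-4) = 7.
Since the holes are disjoint and sit inside A, by finite additivity
  m(H) = sum_i (b_i - a_i), and m(A \ H) = m(A) - m(H).
Computing the hole measures:
  m(H_1) = -3/2 - (-3) = 3/2.
  m(H_2) = 1/4 - (-5/4) = 3/2.
Summed: m(H) = 3/2 + 3/2 = 3.
So m(A \ H) = 7 - 3 = 4.

4


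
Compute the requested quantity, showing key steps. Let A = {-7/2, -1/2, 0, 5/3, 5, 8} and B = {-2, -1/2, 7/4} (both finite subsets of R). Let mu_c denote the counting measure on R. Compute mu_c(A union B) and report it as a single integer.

Counting measure on a finite set equals cardinality. By inclusion-exclusion, |A union B| = |A| + |B| - |A cap B|.
|A| = 6, |B| = 3, |A cap B| = 1.
So mu_c(A union B) = 6 + 3 - 1 = 8.

8


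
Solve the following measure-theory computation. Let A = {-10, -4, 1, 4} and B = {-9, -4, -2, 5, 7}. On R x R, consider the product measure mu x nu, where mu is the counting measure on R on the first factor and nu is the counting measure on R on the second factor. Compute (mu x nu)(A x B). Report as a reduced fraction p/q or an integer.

For a measurable rectangle A x B, the product measure satisfies
  (mu x nu)(A x B) = mu(A) * nu(B).
  mu(A) = 4.
  nu(B) = 5.
  (mu x nu)(A x B) = 4 * 5 = 20.

20


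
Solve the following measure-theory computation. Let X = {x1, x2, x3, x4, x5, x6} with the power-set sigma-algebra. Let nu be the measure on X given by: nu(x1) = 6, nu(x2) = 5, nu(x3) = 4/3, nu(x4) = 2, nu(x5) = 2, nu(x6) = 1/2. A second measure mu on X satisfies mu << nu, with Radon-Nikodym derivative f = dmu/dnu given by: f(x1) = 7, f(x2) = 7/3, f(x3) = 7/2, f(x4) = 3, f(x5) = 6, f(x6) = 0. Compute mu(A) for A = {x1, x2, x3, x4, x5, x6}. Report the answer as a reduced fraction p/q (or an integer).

By the defining property of the Radon-Nikodym derivative, for every measurable set A,
  mu(A) = integral_A f dnu.
Since nu is a discrete measure concentrated on the atoms of X, the integral over A reduces to the sum
  mu(A) = sum_{x in A} f(x) * nu({x}).
Computing each term:
  x1: f(x1) * nu(x1) = 7 * 6 = 42.
  x2: f(x2) * nu(x2) = 7/3 * 5 = 35/3.
  x3: f(x3) * nu(x3) = 7/2 * 4/3 = 14/3.
  x4: f(x4) * nu(x4) = 3 * 2 = 6.
  x5: f(x5) * nu(x5) = 6 * 2 = 12.
  x6: f(x6) * nu(x6) = 0 * 1/2 = 0.
Summing: mu(A) = 42 + 35/3 + 14/3 + 6 + 12 + 0 = 229/3.

229/3


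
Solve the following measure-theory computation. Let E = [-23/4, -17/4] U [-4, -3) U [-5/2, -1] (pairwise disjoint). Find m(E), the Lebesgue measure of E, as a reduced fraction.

For pairwise disjoint intervals, m(union_i I_i) = sum_i m(I_i),
and m is invariant under swapping open/closed endpoints (single points have measure 0).
So m(E) = sum_i (b_i - a_i).
  I_1 has length -17/4 - (-23/4) = 3/2.
  I_2 has length -3 - (-4) = 1.
  I_3 has length -1 - (-5/2) = 3/2.
Summing:
  m(E) = 3/2 + 1 + 3/2 = 4.

4


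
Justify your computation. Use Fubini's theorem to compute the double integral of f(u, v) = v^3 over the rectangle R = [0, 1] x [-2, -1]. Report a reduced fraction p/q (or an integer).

f(u, v) is a tensor product of a function of u and a function of v, and both factors are bounded continuous (hence Lebesgue integrable) on the rectangle, so Fubini's theorem applies:
  integral_R f d(m x m) = (integral_a1^b1 1 du) * (integral_a2^b2 v^3 dv).
Inner integral in u: integral_{0}^{1} 1 du = (1^1 - 0^1)/1
  = 1.
Inner integral in v: integral_{-2}^{-1} v^3 dv = ((-1)^4 - (-2)^4)/4
  = -15/4.
Product: (1) * (-15/4) = -15/4.

-15/4


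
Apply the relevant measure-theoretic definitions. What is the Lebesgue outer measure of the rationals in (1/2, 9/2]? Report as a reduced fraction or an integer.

Q cap (1/2, 9/2] is countable; list its elements as q_1, q_2, ... . Fix eps > 0 and cover the k-th point by an interval of length eps * 2^(-k). The cover has total length eps * sum_{k>=1} 2^(-k) = eps, so by definition of outer measure m*(Q cap (1/2, 9/2]) <= eps. Since eps was arbitrary and m* >= 0, the outer measure is 0.

0


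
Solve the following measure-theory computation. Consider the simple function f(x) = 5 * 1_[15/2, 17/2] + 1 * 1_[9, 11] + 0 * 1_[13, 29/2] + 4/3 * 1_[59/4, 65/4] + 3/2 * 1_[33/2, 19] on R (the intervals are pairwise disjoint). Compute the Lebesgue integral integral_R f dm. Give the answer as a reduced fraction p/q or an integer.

For a simple function f = sum_i c_i * 1_{A_i} with disjoint A_i,
  integral f dm = sum_i c_i * m(A_i).
Lengths of the A_i:
  m(A_1) = 17/2 - 15/2 = 1.
  m(A_2) = 11 - 9 = 2.
  m(A_3) = 29/2 - 13 = 3/2.
  m(A_4) = 65/4 - 59/4 = 3/2.
  m(A_5) = 19 - 33/2 = 5/2.
Contributions c_i * m(A_i):
  (5) * (1) = 5.
  (1) * (2) = 2.
  (0) * (3/2) = 0.
  (4/3) * (3/2) = 2.
  (3/2) * (5/2) = 15/4.
Total: 5 + 2 + 0 + 2 + 15/4 = 51/4.

51/4


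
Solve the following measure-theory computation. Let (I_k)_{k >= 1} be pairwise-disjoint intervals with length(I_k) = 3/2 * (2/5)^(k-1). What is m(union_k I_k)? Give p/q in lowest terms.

By countable additivity of the Lebesgue measure on pairwise disjoint measurable sets,
  m(union_{k >= 1} I_k) = sum_{k >= 1} m(I_k) = sum_{k >= 1} a * r^(k-1),
  with a = 3/2 and r = 2/5.
Since 0 < r = 2/5 < 1, the geometric series converges:
  sum_{k >= 1} a * r^(k-1) = a / (1 - r).
  = 3/2 / (1 - 2/5)
  = 3/2 / (3/5)
  = 5/2.

5/2


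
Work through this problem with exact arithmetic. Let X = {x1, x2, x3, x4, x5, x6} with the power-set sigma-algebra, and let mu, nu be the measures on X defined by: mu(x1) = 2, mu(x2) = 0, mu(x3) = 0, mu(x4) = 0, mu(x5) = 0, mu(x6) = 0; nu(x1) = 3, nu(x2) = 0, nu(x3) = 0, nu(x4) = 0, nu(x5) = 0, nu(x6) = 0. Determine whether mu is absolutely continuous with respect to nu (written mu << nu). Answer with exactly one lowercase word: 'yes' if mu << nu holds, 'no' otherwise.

mu << nu means: every nu-null measurable set is also mu-null; equivalently, for every atom x, if nu({x}) = 0 then mu({x}) = 0.
Checking each atom:
  x1: nu = 3 > 0 -> no constraint.
  x2: nu = 0, mu = 0 -> consistent with mu << nu.
  x3: nu = 0, mu = 0 -> consistent with mu << nu.
  x4: nu = 0, mu = 0 -> consistent with mu << nu.
  x5: nu = 0, mu = 0 -> consistent with mu << nu.
  x6: nu = 0, mu = 0 -> consistent with mu << nu.
No atom violates the condition. Therefore mu << nu.

yes


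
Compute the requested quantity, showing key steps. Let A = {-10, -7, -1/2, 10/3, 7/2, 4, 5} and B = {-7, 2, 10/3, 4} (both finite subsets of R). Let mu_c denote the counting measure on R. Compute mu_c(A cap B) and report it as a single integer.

Counting measure on a finite set equals cardinality. mu_c(A cap B) = |A cap B| (elements appearing in both).
Enumerating the elements of A that also lie in B gives 3 element(s).
So mu_c(A cap B) = 3.

3


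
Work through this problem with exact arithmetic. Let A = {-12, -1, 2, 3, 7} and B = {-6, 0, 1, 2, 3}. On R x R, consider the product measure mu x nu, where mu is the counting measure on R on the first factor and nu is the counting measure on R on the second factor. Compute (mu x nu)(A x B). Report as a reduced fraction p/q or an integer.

For a measurable rectangle A x B, the product measure satisfies
  (mu x nu)(A x B) = mu(A) * nu(B).
  mu(A) = 5.
  nu(B) = 5.
  (mu x nu)(A x B) = 5 * 5 = 25.

25


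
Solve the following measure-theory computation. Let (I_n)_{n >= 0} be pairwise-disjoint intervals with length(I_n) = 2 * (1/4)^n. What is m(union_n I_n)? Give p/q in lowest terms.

By countable additivity of the Lebesgue measure on pairwise disjoint measurable sets,
  m(union_{n >= 0} I_n) = sum_{n >= 0} m(I_n) = sum_{n >= 0} a * r^n,
  with a = 2 and r = 1/4.
Since 0 < r = 1/4 < 1, the geometric series converges:
  sum_{n >= 0} a * r^n = a / (1 - r).
  = 2 / (1 - 1/4)
  = 2 / (3/4)
  = 8/3.

8/3


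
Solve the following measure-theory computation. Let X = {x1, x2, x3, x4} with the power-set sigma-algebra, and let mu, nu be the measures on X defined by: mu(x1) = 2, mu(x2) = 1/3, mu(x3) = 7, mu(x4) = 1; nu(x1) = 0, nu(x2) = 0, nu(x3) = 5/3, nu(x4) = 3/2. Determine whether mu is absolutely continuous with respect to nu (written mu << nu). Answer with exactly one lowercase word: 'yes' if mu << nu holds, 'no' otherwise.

mu << nu means: every nu-null measurable set is also mu-null; equivalently, for every atom x, if nu({x}) = 0 then mu({x}) = 0.
Checking each atom:
  x1: nu = 0, mu = 2 > 0 -> violates mu << nu.
  x2: nu = 0, mu = 1/3 > 0 -> violates mu << nu.
  x3: nu = 5/3 > 0 -> no constraint.
  x4: nu = 3/2 > 0 -> no constraint.
The atom(s) x1, x2 violate the condition (nu = 0 but mu > 0). Therefore mu is NOT absolutely continuous w.r.t. nu.

no


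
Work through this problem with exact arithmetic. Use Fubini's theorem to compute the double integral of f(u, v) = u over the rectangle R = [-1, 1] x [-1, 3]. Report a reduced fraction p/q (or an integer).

f(u, v) is a tensor product of a function of u and a function of v, and both factors are bounded continuous (hence Lebesgue integrable) on the rectangle, so Fubini's theorem applies:
  integral_R f d(m x m) = (integral_a1^b1 u du) * (integral_a2^b2 1 dv).
Inner integral in u: integral_{-1}^{1} u du = (1^2 - (-1)^2)/2
  = 0.
Inner integral in v: integral_{-1}^{3} 1 dv = (3^1 - (-1)^1)/1
  = 4.
Product: (0) * (4) = 0.

0


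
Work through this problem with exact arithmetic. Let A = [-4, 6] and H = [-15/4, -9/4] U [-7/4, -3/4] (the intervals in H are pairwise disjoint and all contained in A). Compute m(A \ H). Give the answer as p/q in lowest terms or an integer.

The ambient interval has length m(A) = 6 - (-4) = 10.
Since the holes are disjoint and sit inside A, by finite additivity
  m(H) = sum_i (b_i - a_i), and m(A \ H) = m(A) - m(H).
Computing the hole measures:
  m(H_1) = -9/4 - (-15/4) = 3/2.
  m(H_2) = -3/4 - (-7/4) = 1.
Summed: m(H) = 3/2 + 1 = 5/2.
So m(A \ H) = 10 - 5/2 = 15/2.

15/2


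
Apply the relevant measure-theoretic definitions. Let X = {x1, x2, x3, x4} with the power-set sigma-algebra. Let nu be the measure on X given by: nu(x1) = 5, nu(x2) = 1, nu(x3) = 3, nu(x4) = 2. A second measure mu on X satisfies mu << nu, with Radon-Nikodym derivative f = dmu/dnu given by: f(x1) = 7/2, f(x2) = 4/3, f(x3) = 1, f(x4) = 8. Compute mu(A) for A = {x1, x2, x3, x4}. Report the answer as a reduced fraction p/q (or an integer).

By the defining property of the Radon-Nikodym derivative, for every measurable set A,
  mu(A) = integral_A f dnu.
Since nu is a discrete measure concentrated on the atoms of X, the integral over A reduces to the sum
  mu(A) = sum_{x in A} f(x) * nu({x}).
Computing each term:
  x1: f(x1) * nu(x1) = 7/2 * 5 = 35/2.
  x2: f(x2) * nu(x2) = 4/3 * 1 = 4/3.
  x3: f(x3) * nu(x3) = 1 * 3 = 3.
  x4: f(x4) * nu(x4) = 8 * 2 = 16.
Summing: mu(A) = 35/2 + 4/3 + 3 + 16 = 227/6.

227/6


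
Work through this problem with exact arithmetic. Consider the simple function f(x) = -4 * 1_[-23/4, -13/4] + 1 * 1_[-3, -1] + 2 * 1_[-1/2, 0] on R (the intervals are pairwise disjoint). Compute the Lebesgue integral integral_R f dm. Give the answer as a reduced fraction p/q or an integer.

For a simple function f = sum_i c_i * 1_{A_i} with disjoint A_i,
  integral f dm = sum_i c_i * m(A_i).
Lengths of the A_i:
  m(A_1) = -13/4 - (-23/4) = 5/2.
  m(A_2) = -1 - (-3) = 2.
  m(A_3) = 0 - (-1/2) = 1/2.
Contributions c_i * m(A_i):
  (-4) * (5/2) = -10.
  (1) * (2) = 2.
  (2) * (1/2) = 1.
Total: -10 + 2 + 1 = -7.

-7


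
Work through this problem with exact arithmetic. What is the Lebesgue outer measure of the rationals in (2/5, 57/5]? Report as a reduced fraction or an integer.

Q cap (2/5, 57/5] is countable; list its elements as q_1, q_2, ... . Fix eps > 0 and cover the k-th point by an interval of length eps * 2^(-k). The cover has total length eps * sum_{k>=1} 2^(-k) = eps, so by definition of outer measure m*(Q cap (2/5, 57/5]) <= eps. Since eps was arbitrary and m* >= 0, the outer measure is 0.

0


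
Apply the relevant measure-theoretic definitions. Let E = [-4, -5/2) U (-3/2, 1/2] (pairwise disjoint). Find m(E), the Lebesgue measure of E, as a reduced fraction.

For pairwise disjoint intervals, m(union_i I_i) = sum_i m(I_i),
and m is invariant under swapping open/closed endpoints (single points have measure 0).
So m(E) = sum_i (b_i - a_i).
  I_1 has length -5/2 - (-4) = 3/2.
  I_2 has length 1/2 - (-3/2) = 2.
Summing:
  m(E) = 3/2 + 2 = 7/2.

7/2


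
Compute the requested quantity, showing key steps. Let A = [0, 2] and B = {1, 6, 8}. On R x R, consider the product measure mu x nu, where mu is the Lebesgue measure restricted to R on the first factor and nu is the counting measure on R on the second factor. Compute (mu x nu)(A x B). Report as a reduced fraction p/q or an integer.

For a measurable rectangle A x B, the product measure satisfies
  (mu x nu)(A x B) = mu(A) * nu(B).
  mu(A) = 2.
  nu(B) = 3.
  (mu x nu)(A x B) = 2 * 3 = 6.

6


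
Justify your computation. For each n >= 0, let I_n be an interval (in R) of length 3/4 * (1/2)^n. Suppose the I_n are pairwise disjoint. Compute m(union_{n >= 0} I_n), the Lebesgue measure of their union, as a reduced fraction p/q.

By countable additivity of the Lebesgue measure on pairwise disjoint measurable sets,
  m(union_{n >= 0} I_n) = sum_{n >= 0} m(I_n) = sum_{n >= 0} a * r^n,
  with a = 3/4 and r = 1/2.
Since 0 < r = 1/2 < 1, the geometric series converges:
  sum_{n >= 0} a * r^n = a / (1 - r).
  = 3/4 / (1 - 1/2)
  = 3/4 / (1/2)
  = 3/2.

3/2


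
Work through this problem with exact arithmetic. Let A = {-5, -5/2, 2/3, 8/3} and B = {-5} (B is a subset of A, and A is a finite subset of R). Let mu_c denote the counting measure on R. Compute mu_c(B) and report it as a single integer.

Counting measure assigns mu_c(E) = |E| (number of elements) when E is finite.
B has 1 element(s), so mu_c(B) = 1.

1


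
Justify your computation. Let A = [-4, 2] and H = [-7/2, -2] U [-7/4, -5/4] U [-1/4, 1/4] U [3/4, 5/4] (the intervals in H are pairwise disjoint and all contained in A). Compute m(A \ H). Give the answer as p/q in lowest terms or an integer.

The ambient interval has length m(A) = 2 - (-4) = 6.
Since the holes are disjoint and sit inside A, by finite additivity
  m(H) = sum_i (b_i - a_i), and m(A \ H) = m(A) - m(H).
Computing the hole measures:
  m(H_1) = -2 - (-7/2) = 3/2.
  m(H_2) = -5/4 - (-7/4) = 1/2.
  m(H_3) = 1/4 - (-1/4) = 1/2.
  m(H_4) = 5/4 - 3/4 = 1/2.
Summed: m(H) = 3/2 + 1/2 + 1/2 + 1/2 = 3.
So m(A \ H) = 6 - 3 = 3.

3


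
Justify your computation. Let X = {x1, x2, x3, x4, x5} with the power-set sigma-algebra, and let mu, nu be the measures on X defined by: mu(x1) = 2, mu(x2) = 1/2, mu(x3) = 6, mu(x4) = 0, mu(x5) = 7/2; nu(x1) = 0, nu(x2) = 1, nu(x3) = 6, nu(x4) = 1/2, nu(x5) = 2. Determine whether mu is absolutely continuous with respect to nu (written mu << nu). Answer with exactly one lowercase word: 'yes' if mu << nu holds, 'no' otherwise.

mu << nu means: every nu-null measurable set is also mu-null; equivalently, for every atom x, if nu({x}) = 0 then mu({x}) = 0.
Checking each atom:
  x1: nu = 0, mu = 2 > 0 -> violates mu << nu.
  x2: nu = 1 > 0 -> no constraint.
  x3: nu = 6 > 0 -> no constraint.
  x4: nu = 1/2 > 0 -> no constraint.
  x5: nu = 2 > 0 -> no constraint.
The atom(s) x1 violate the condition (nu = 0 but mu > 0). Therefore mu is NOT absolutely continuous w.r.t. nu.

no


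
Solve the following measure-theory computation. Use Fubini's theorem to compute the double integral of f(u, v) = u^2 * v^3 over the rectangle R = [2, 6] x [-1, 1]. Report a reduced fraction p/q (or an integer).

f(u, v) is a tensor product of a function of u and a function of v, and both factors are bounded continuous (hence Lebesgue integrable) on the rectangle, so Fubini's theorem applies:
  integral_R f d(m x m) = (integral_a1^b1 u^2 du) * (integral_a2^b2 v^3 dv).
Inner integral in u: integral_{2}^{6} u^2 du = (6^3 - 2^3)/3
  = 208/3.
Inner integral in v: integral_{-1}^{1} v^3 dv = (1^4 - (-1)^4)/4
  = 0.
Product: (208/3) * (0) = 0.

0
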